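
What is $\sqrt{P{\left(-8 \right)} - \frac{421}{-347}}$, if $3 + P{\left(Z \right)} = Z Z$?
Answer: $\frac{2 \sqrt{1872759}}{347} \approx 7.8875$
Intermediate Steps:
$P{\left(Z \right)} = -3 + Z^{2}$ ($P{\left(Z \right)} = -3 + Z Z = -3 + Z^{2}$)
$\sqrt{P{\left(-8 \right)} - \frac{421}{-347}} = \sqrt{\left(-3 + \left(-8\right)^{2}\right) - \frac{421}{-347}} = \sqrt{\left(-3 + 64\right) - - \frac{421}{347}} = \sqrt{61 + \frac{421}{347}} = \sqrt{\frac{21588}{347}} = \frac{2 \sqrt{1872759}}{347}$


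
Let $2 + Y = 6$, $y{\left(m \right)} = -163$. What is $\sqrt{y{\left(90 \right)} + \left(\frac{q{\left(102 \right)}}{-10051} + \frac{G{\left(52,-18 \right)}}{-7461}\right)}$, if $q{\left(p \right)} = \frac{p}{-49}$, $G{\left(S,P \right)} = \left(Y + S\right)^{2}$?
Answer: $\frac{i \sqrt{9458364096311449}}{7607733} \approx 12.784 i$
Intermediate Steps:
$Y = 4$ ($Y = -2 + 6 = 4$)
$G{\left(S,P \right)} = \left(4 + S\right)^{2}$
$q{\left(p \right)} = - \frac{p}{49}$ ($q{\left(p \right)} = p \left(- \frac{1}{49}\right) = - \frac{p}{49}$)
$\sqrt{y{\left(90 \right)} + \left(\frac{q{\left(102 \right)}}{-10051} + \frac{G{\left(52,-18 \right)}}{-7461}\right)} = \sqrt{-163 + \left(\frac{\left(- \frac{1}{49}\right) 102}{-10051} + \frac{\left(4 + 52\right)^{2}}{-7461}\right)} = \sqrt{-163 + \left(\left(- \frac{102}{49}\right) \left(- \frac{1}{10051}\right) + 56^{2} \left(- \frac{1}{7461}\right)\right)} = \sqrt{-163 + \left(\frac{102}{492499} + 3136 \left(- \frac{1}{7461}\right)\right)} = \sqrt{-163 + \left(\frac{102}{492499} - \frac{3136}{7461}\right)} = \sqrt{-163 - \frac{1543715842}{3674535039}} = \sqrt{- \frac{600492927199}{3674535039}} = \frac{i \sqrt{9458364096311449}}{7607733}$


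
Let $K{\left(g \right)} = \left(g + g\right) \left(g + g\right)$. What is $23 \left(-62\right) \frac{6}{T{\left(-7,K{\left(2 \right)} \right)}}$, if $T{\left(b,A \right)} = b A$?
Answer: $\frac{2139}{28} \approx 76.393$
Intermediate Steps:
$K{\left(g \right)} = 4 g^{2}$ ($K{\left(g \right)} = 2 g 2 g = 4 g^{2}$)
$T{\left(b,A \right)} = A b$
$23 \left(-62\right) \frac{6}{T{\left(-7,K{\left(2 \right)} \right)}} = 23 \left(-62\right) \frac{6}{4 \cdot 2^{2} \left(-7\right)} = - 1426 \frac{6}{4 \cdot 4 \left(-7\right)} = - 1426 \frac{6}{16 \left(-7\right)} = - 1426 \frac{6}{-112} = - 1426 \cdot 6 \left(- \frac{1}{112}\right) = \left(-1426\right) \left(- \frac{3}{56}\right) = \frac{2139}{28}$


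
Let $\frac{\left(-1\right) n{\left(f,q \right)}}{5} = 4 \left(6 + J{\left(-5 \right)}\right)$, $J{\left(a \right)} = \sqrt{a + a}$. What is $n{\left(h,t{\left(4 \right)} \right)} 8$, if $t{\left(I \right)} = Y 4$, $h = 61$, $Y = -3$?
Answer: $-960 - 160 i \sqrt{10} \approx -960.0 - 505.96 i$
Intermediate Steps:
$t{\left(I \right)} = -12$ ($t{\left(I \right)} = \left(-3\right) 4 = -12$)
$J{\left(a \right)} = \sqrt{2} \sqrt{a}$ ($J{\left(a \right)} = \sqrt{2 a} = \sqrt{2} \sqrt{a}$)
$n{\left(f,q \right)} = -120 - 20 i \sqrt{10}$ ($n{\left(f,q \right)} = - 5 \cdot 4 \left(6 + \sqrt{2} \sqrt{-5}\right) = - 5 \cdot 4 \left(6 + \sqrt{2} i \sqrt{5}\right) = - 5 \cdot 4 \left(6 + i \sqrt{10}\right) = - 5 \left(24 + 4 i \sqrt{10}\right) = -120 - 20 i \sqrt{10}$)
$n{\left(h,t{\left(4 \right)} \right)} 8 = \left(-120 - 20 i \sqrt{10}\right) 8 = -960 - 160 i \sqrt{10}$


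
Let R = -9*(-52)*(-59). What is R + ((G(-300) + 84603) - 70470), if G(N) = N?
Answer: -13779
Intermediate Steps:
R = -27612 (R = 468*(-59) = -27612)
R + ((G(-300) + 84603) - 70470) = -27612 + ((-300 + 84603) - 70470) = -27612 + (84303 - 70470) = -27612 + 13833 = -13779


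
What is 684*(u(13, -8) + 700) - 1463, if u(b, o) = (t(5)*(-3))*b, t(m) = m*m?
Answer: -189563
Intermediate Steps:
t(m) = m**2
u(b, o) = -75*b (u(b, o) = (5**2*(-3))*b = (25*(-3))*b = -75*b)
684*(u(13, -8) + 700) - 1463 = 684*(-75*13 + 700) - 1463 = 684*(-975 + 700) - 1463 = 684*(-275) - 1463 = -188100 - 1463 = -189563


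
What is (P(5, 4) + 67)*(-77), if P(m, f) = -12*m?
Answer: -539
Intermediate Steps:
(P(5, 4) + 67)*(-77) = (-12*5 + 67)*(-77) = (-60 + 67)*(-77) = 7*(-77) = -539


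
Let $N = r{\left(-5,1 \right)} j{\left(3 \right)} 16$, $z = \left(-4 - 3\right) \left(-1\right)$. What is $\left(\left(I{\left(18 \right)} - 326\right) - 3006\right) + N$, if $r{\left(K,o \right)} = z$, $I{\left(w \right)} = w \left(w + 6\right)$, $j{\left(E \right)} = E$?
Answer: $-2564$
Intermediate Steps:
$I{\left(w \right)} = w \left(6 + w\right)$
$z = 7$ ($z = \left(-7\right) \left(-1\right) = 7$)
$r{\left(K,o \right)} = 7$
$N = 336$ ($N = 7 \cdot 3 \cdot 16 = 21 \cdot 16 = 336$)
$\left(\left(I{\left(18 \right)} - 326\right) - 3006\right) + N = \left(\left(18 \left(6 + 18\right) - 326\right) - 3006\right) + 336 = \left(\left(18 \cdot 24 - 326\right) - 3006\right) + 336 = \left(\left(432 - 326\right) - 3006\right) + 336 = \left(106 - 3006\right) + 336 = -2900 + 336 = -2564$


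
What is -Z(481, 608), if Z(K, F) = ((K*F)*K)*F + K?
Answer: -85525833185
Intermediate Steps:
Z(K, F) = K + F²*K² (Z(K, F) = ((F*K)*K)*F + K = (F*K²)*F + K = F²*K² + K = K + F²*K²)
-Z(481, 608) = -481*(1 + 481*608²) = -481*(1 + 481*369664) = -481*(1 + 177808384) = -481*177808385 = -1*85525833185 = -85525833185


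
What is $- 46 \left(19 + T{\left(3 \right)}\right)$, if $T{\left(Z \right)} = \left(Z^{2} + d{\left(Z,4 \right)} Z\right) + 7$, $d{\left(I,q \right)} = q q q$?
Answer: $-10442$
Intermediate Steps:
$d{\left(I,q \right)} = q^{3}$ ($d{\left(I,q \right)} = q^{2} q = q^{3}$)
$T{\left(Z \right)} = 7 + Z^{2} + 64 Z$ ($T{\left(Z \right)} = \left(Z^{2} + 4^{3} Z\right) + 7 = \left(Z^{2} + 64 Z\right) + 7 = 7 + Z^{2} + 64 Z$)
$- 46 \left(19 + T{\left(3 \right)}\right) = - 46 \left(19 + \left(7 + 3^{2} + 64 \cdot 3\right)\right) = - 46 \left(19 + \left(7 + 9 + 192\right)\right) = - 46 \left(19 + 208\right) = \left(-46\right) 227 = -10442$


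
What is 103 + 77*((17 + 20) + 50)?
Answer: 6802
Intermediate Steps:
103 + 77*((17 + 20) + 50) = 103 + 77*(37 + 50) = 103 + 77*87 = 103 + 6699 = 6802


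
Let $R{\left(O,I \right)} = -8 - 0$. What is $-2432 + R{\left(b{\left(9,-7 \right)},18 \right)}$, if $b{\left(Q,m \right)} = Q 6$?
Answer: $-2440$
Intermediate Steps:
$b{\left(Q,m \right)} = 6 Q$
$R{\left(O,I \right)} = -8$ ($R{\left(O,I \right)} = -8 + 0 = -8$)
$-2432 + R{\left(b{\left(9,-7 \right)},18 \right)} = -2432 - 8 = -2440$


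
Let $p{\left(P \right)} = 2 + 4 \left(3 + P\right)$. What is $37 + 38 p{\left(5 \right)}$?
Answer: $1329$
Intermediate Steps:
$p{\left(P \right)} = 14 + 4 P$ ($p{\left(P \right)} = 2 + \left(12 + 4 P\right) = 14 + 4 P$)
$37 + 38 p{\left(5 \right)} = 37 + 38 \left(14 + 4 \cdot 5\right) = 37 + 38 \left(14 + 20\right) = 37 + 38 \cdot 34 = 37 + 1292 = 1329$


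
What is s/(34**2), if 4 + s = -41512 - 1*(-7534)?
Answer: -16991/578 ≈ -29.396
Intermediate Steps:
s = -33982 (s = -4 + (-41512 - 1*(-7534)) = -4 + (-41512 + 7534) = -4 - 33978 = -33982)
s/(34**2) = -33982/(34**2) = -33982/1156 = -33982*1/1156 = -16991/578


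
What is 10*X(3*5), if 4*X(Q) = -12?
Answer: -30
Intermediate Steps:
X(Q) = -3 (X(Q) = (1/4)*(-12) = -3)
10*X(3*5) = 10*(-3) = -30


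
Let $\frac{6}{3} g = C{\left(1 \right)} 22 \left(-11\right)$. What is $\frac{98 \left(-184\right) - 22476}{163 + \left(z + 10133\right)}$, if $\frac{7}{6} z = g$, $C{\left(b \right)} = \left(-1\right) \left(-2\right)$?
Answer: $- \frac{70889}{17655} \approx -4.0152$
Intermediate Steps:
$C{\left(b \right)} = 2$
$g = -242$ ($g = \frac{2 \cdot 22 \left(-11\right)}{2} = \frac{44 \left(-11\right)}{2} = \frac{1}{2} \left(-484\right) = -242$)
$z = - \frac{1452}{7}$ ($z = \frac{6}{7} \left(-242\right) = - \frac{1452}{7} \approx -207.43$)
$\frac{98 \left(-184\right) - 22476}{163 + \left(z + 10133\right)} = \frac{98 \left(-184\right) - 22476}{163 + \left(- \frac{1452}{7} + 10133\right)} = \frac{-18032 - 22476}{163 + \frac{69479}{7}} = - \frac{40508}{\frac{70620}{7}} = \left(-40508\right) \frac{7}{70620} = - \frac{70889}{17655}$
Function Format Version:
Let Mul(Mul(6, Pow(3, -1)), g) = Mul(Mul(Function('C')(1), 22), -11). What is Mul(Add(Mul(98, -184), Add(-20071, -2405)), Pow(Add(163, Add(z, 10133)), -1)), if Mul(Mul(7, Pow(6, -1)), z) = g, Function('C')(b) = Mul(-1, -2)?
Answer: Rational(-70889, 17655) ≈ -4.0152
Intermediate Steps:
Function('C')(b) = 2
g = -242 (g = Mul(Rational(1, 2), Mul(Mul(2, 22), -11)) = Mul(Rational(1, 2), Mul(44, -11)) = Mul(Rational(1, 2), -484) = -242)
z = Rational(-1452, 7) (z = Mul(Rational(6, 7), -242) = Rational(-1452, 7) ≈ -207.43)
Mul(Add(Mul(98, -184), Add(-20071, -2405)), Pow(Add(163, Add(z, 10133)), -1)) = Mul(Add(Mul(98, -184), Add(-20071, -2405)), Pow(Add(163, Add(Rational(-1452, 7), 10133)), -1)) = Mul(Add(-18032, -22476), Pow(Add(163, Rational(69479, 7)), -1)) = Mul(-40508, Pow(Rational(70620, 7), -1)) = Mul(-40508, Rational(7, 70620)) = Rational(-70889, 17655)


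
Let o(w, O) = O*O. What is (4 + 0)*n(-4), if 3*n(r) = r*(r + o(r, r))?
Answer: -64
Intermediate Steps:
o(w, O) = O²
n(r) = r*(r + r²)/3 (n(r) = (r*(r + r²))/3 = r*(r + r²)/3)
(4 + 0)*n(-4) = (4 + 0)*((⅓)*(-4)²*(1 - 4)) = 4*((⅓)*16*(-3)) = 4*(-16) = -64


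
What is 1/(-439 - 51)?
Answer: -1/490 ≈ -0.0020408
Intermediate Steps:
1/(-439 - 51) = 1/(-490) = -1/490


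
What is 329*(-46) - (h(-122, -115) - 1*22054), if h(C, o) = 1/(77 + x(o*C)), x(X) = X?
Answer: 97620439/14107 ≈ 6920.0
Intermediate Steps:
h(C, o) = 1/(77 + C*o) (h(C, o) = 1/(77 + o*C) = 1/(77 + C*o))
329*(-46) - (h(-122, -115) - 1*22054) = 329*(-46) - (1/(77 - 122*(-115)) - 1*22054) = -15134 - (1/(77 + 14030) - 22054) = -15134 - (1/14107 - 22054) = -15134 - 1*(-311115777/14107) = -15134 + 311115777/14107 = 97620439/14107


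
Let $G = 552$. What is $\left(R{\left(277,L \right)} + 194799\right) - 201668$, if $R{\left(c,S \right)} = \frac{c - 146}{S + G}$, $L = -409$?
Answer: $- \frac{982136}{143} \approx -6868.1$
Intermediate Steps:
$R{\left(c,S \right)} = \frac{-146 + c}{552 + S}$ ($R{\left(c,S \right)} = \frac{c - 146}{S + 552} = \frac{-146 + c}{552 + S}$)
$\left(R{\left(277,L \right)} + 194799\right) - 201668 = \left(\frac{-146 + 277}{552 - 409} + 194799\right) - 201668 = \left(\frac{1}{143} \cdot 131 + 194799\right) - 201668 = \left(\frac{131}{143} + 194799\right) - 201668 = \frac{27856388}{143} - 201668 = - \frac{982136}{143}$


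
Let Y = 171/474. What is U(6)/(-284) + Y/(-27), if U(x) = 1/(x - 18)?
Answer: -10555/807696 ≈ -0.013068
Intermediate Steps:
U(x) = 1/(-18 + x)
Y = 57/158 (Y = 171*(1/474) = 57/158 ≈ 0.36076)
U(6)/(-284) + Y/(-27) = 1/((-18 + 6)*(-284)) + (57/158)/(-27) = -1/284/(-12) + (57/158)*(-1/27) = -1/12*(-1/284) - 19/1422 = 1/3408 - 19/1422 = -10555/807696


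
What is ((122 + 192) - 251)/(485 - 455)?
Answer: 21/10 ≈ 2.1000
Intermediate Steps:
((122 + 192) - 251)/(485 - 455) = (314 - 251)/30 = 63*(1/30) = 21/10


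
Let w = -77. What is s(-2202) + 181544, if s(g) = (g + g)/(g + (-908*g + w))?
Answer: 362568235124/1997137 ≈ 1.8154e+5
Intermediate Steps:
s(g) = 2*g/(-77 - 907*g) (s(g) = (g + g)/(g + (-908*g - 77)) = (2*g)/(g + (-77 - 908*g)) = (2*g)/(-77 - 907*g) = 2*g/(-77 - 907*g))
s(-2202) + 181544 = -2*(-2202)/(77 + 907*(-2202)) + 181544 = -2*(-2202)/(77 - 1997214) + 181544 = -2*(-2202)/(-1997137) + 181544 = -2*(-2202)*(-1/1997137) + 181544 = -4404/1997137 + 181544 = 362568235124/1997137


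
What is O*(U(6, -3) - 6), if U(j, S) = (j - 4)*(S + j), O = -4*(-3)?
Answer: 0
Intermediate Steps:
O = 12
U(j, S) = (-4 + j)*(S + j)
O*(U(6, -3) - 6) = 12*((6² - 4*(-3) - 4*6 - 3*6) - 6) = 12*((36 + 12 - 24 - 18) - 6) = 12*(6 - 6) = 12*0 = 0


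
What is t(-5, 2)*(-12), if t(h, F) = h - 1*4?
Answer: 108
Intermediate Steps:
t(h, F) = -4 + h (t(h, F) = h - 4 = -4 + h)
t(-5, 2)*(-12) = (-4 - 5)*(-12) = -9*(-12) = 108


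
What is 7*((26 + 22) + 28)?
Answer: 532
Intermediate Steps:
7*((26 + 22) + 28) = 7*(48 + 28) = 7*76 = 532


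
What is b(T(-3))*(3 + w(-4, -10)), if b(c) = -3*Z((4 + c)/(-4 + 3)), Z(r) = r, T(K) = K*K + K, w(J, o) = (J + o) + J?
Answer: -450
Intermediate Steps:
w(J, o) = o + 2*J
T(K) = K + K**2 (T(K) = K**2 + K = K + K**2)
b(c) = 12 + 3*c (b(c) = -3*(4 + c)/(-4 + 3) = -3*(4 + c)/(-1) = -3*(4 + c)*(-1) = -3*(-4 - c) = 12 + 3*c)
b(T(-3))*(3 + w(-4, -10)) = (12 + 3*(-3*(1 - 3)))*(3 + (-10 + 2*(-4))) = (12 + 3*(-3*(-2)))*(3 + (-10 - 8)) = (12 + 3*6)*(3 - 18) = (12 + 18)*(-15) = 30*(-15) = -450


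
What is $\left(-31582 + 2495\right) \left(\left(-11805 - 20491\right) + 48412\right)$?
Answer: $-468766092$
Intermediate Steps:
$\left(-31582 + 2495\right) \left(\left(-11805 - 20491\right) + 48412\right) = - 29087 \left(\left(-11805 - 20491\right) + 48412\right) = - 29087 \left(-32296 + 48412\right) = \left(-29087\right) 16116 = -468766092$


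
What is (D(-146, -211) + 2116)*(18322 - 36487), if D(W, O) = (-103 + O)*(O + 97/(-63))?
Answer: -3752169320/3 ≈ -1.2507e+9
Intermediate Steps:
D(W, O) = (-103 + O)*(-97/63 + O) (D(W, O) = (-103 + O)*(O + 97*(-1/63)) = (-103 + O)*(O - 97/63) = (-103 + O)*(-97/63 + O))
(D(-146, -211) + 2116)*(18322 - 36487) = ((9991/63 + (-211)**2 - 6586/63*(-211)) + 2116)*(18322 - 36487) = ((9991/63 + 44521 + 1389646/63) + 2116)*(-18165) = (4204460/63 + 2116)*(-18165) = (4337768/63)*(-18165) = -3752169320/3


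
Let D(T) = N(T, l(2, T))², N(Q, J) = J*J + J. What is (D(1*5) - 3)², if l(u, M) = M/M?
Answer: 1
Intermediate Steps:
l(u, M) = 1
N(Q, J) = J + J² (N(Q, J) = J² + J = J + J²)
D(T) = 4 (D(T) = (1*(1 + 1))² = (1*2)² = 2² = 4)
(D(1*5) - 3)² = (4 - 3)² = 1² = 1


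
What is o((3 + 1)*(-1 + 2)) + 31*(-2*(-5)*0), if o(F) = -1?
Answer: -1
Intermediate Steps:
o((3 + 1)*(-1 + 2)) + 31*(-2*(-5)*0) = -1 + 31*(-2*(-5)*0) = -1 + 31*(10*0) = -1 + 31*0 = -1 + 0 = -1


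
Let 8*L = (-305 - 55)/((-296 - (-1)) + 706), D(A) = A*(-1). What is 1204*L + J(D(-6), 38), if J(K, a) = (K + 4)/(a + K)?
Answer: -396635/3014 ≈ -131.60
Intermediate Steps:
D(A) = -A
J(K, a) = (4 + K)/(K + a)
L = -15/137 (L = ((-305 - 55)/((-296 - (-1)) + 706))/8 = (-360/((-296 - 1*(-1)) + 706))/8 = (-360/((-296 + 1) + 706))/8 = (-360/(-295 + 706))/8 = (-360/411)/8 = (-360*1/411)/8 = (⅛)*(-120/137) = -15/137 ≈ -0.10949)
1204*L + J(D(-6), 38) = 1204*(-15/137) + (4 - 1*(-6))/(-1*(-6) + 38) = -18060/137 + (4 + 6)/(6 + 38) = -18060/137 + 10/44 = -18060/137 + (1/44)*10 = -18060/137 + 5/22 = -396635/3014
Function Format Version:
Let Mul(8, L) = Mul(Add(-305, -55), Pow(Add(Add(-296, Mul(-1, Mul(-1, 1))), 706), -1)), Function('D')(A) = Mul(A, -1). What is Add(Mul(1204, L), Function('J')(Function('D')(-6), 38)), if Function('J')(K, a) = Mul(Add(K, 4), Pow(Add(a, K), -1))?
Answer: Rational(-396635, 3014) ≈ -131.60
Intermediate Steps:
Function('D')(A) = Mul(-1, A)
Function('J')(K, a) = Mul(Pow(Add(K, a), -1), Add(4, K)) (Function('J')(K, a) = Mul(Add(4, K), Pow(Add(K, a), -1)) = Mul(Pow(Add(K, a), -1), Add(4, K)))
L = Rational(-15, 137) (L = Mul(Rational(1, 8), Mul(Add(-305, -55), Pow(Add(Add(-296, Mul(-1, Mul(-1, 1))), 706), -1))) = Mul(Rational(1, 8), Mul(-360, Pow(Add(Add(-296, Mul(-1, -1)), 706), -1))) = Mul(Rational(1, 8), Mul(-360, Pow(Add(Add(-296, 1), 706), -1))) = Mul(Rational(1, 8), Mul(-360, Pow(Add(-295, 706), -1))) = Mul(Rational(1, 8), Mul(-360, Pow(411, -1))) = Mul(Rational(1, 8), Mul(-360, Rational(1, 411))) = Mul(Rational(1, 8), Rational(-120, 137)) = Rational(-15, 137) ≈ -0.10949)
Add(Mul(1204, L), Function('J')(Function('D')(-6), 38)) = Add(Mul(1204, Rational(-15, 137)), Mul(Pow(Add(Mul(-1, -6), 38), -1), Add(4, Mul(-1, -6)))) = Add(Rational(-18060, 137), Mul(Pow(Add(6, 38), -1), Add(4, 6))) = Add(Rational(-18060, 137), Mul(Pow(44, -1), 10)) = Add(Rational(-18060, 137), Mul(Rational(1, 44), 10)) = Add(Rational(-18060, 137), Rational(5, 22)) = Rational(-396635, 3014)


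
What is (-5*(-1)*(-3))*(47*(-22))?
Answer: 15510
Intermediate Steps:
(-5*(-1)*(-3))*(47*(-22)) = (5*(-3))*(-1034) = -15*(-1034) = 15510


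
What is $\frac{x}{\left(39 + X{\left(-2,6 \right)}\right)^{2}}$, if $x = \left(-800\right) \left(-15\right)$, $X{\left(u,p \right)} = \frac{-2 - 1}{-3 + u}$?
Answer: $\frac{25000}{3267} \approx 7.6523$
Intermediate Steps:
$X{\left(u,p \right)} = - \frac{3}{-3 + u}$
$x = 12000$
$\frac{x}{\left(39 + X{\left(-2,6 \right)}\right)^{2}} = \frac{12000}{\left(39 - \frac{3}{-3 - 2}\right)^{2}} = \frac{12000}{\left(39 - \frac{3}{-5}\right)^{2}} = \frac{12000}{\left(39 - - \frac{3}{5}\right)^{2}} = \frac{12000}{\left(39 + \frac{3}{5}\right)^{2}} = \frac{12000}{\left(\frac{198}{5}\right)^{2}} = \frac{12000}{\frac{39204}{25}} = 12000 \cdot \frac{25}{39204} = \frac{25000}{3267}$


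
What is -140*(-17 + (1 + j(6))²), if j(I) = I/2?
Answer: 140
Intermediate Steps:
j(I) = I/2 (j(I) = I*(½) = I/2)
-140*(-17 + (1 + j(6))²) = -140*(-17 + (1 + (½)*6)²) = -140*(-17 + (1 + 3)²) = -140*(-17 + 4²) = -140*(-17 + 16) = -140*(-1) = 140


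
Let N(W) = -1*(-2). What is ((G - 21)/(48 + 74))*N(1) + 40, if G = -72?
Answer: 2347/61 ≈ 38.475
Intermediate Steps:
N(W) = 2
((G - 21)/(48 + 74))*N(1) + 40 = ((-72 - 21)/(48 + 74))*2 + 40 = -93/122*2 + 40 = -93/61 + 40 = 2347/61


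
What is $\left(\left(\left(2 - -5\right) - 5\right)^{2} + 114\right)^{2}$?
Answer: $13924$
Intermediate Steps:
$\left(\left(\left(2 - -5\right) - 5\right)^{2} + 114\right)^{2} = \left(\left(\left(2 + 5\right) - 5\right)^{2} + 114\right)^{2} = \left(\left(7 - 5\right)^{2} + 114\right)^{2} = \left(2^{2} + 114\right)^{2} = \left(4 + 114\right)^{2} = 118^{2} = 13924$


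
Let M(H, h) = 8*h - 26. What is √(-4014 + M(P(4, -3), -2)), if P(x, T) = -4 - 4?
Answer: 26*I*√6 ≈ 63.687*I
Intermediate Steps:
P(x, T) = -8
M(H, h) = -26 + 8*h
√(-4014 + M(P(4, -3), -2)) = √(-4014 + (-26 + 8*(-2))) = √(-4014 + (-26 - 16)) = √(-4014 - 42) = √(-4056) = 26*I*√6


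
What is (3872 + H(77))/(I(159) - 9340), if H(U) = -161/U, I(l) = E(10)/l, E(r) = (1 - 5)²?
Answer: -6768471/16335484 ≈ -0.41434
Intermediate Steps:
E(r) = 16 (E(r) = (-4)² = 16)
I(l) = 16/l
(3872 + H(77))/(I(159) - 9340) = (3872 - 161/77)/(16/159 - 9340) = (3872 - 161*1/77)/(16*(1/159) - 9340) = (3872 - 23/11)/(16/159 - 9340) = 42569/(11*(-1485044/159)) = (42569/11)*(-159/1485044) = -6768471/16335484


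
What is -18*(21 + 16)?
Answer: -666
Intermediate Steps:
-18*(21 + 16) = -18*37 = -666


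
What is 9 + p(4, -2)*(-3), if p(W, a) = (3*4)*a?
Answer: 81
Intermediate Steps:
p(W, a) = 12*a
9 + p(4, -2)*(-3) = 9 + (12*(-2))*(-3) = 9 - 24*(-3) = 9 + 72 = 81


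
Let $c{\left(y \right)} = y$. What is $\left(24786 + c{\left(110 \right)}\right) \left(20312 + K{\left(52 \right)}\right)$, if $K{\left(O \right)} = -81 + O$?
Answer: $504965568$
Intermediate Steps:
$\left(24786 + c{\left(110 \right)}\right) \left(20312 + K{\left(52 \right)}\right) = \left(24786 + 110\right) \left(20312 + \left(-81 + 52\right)\right) = 24896 \left(20312 - 29\right) = 24896 \cdot 20283 = 504965568$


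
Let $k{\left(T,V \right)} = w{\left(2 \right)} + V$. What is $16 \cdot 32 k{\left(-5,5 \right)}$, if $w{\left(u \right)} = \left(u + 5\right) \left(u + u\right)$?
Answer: $16896$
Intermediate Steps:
$w{\left(u \right)} = 2 u \left(5 + u\right)$ ($w{\left(u \right)} = \left(5 + u\right) 2 u = 2 u \left(5 + u\right)$)
$k{\left(T,V \right)} = 28 + V$ ($k{\left(T,V \right)} = 2 \cdot 2 \left(5 + 2\right) + V = 2 \cdot 2 \cdot 7 + V = 28 + V$)
$16 \cdot 32 k{\left(-5,5 \right)} = 16 \cdot 32 \left(28 + 5\right) = 512 \cdot 33 = 16896$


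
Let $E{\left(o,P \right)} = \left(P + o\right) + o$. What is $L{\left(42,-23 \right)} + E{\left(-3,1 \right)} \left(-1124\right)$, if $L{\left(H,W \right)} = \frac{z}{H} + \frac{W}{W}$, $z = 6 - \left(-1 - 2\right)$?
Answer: $\frac{78697}{14} \approx 5621.2$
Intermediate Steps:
$E{\left(o,P \right)} = P + 2 o$
$z = 9$ ($z = 6 - -3 = 6 + 3 = 9$)
$L{\left(H,W \right)} = 1 + \frac{9}{H}$ ($L{\left(H,W \right)} = \frac{9}{H} + \frac{W}{W} = \frac{9}{H} + 1 = 1 + \frac{9}{H}$)
$L{\left(42,-23 \right)} + E{\left(-3,1 \right)} \left(-1124\right) = \frac{9 + 42}{42} + \left(1 + 2 \left(-3\right)\right) \left(-1124\right) = \frac{1}{42} \cdot 51 + \left(1 - 6\right) \left(-1124\right) = \frac{17}{14} - -5620 = \frac{17}{14} + 5620 = \frac{78697}{14}$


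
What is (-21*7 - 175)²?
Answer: 103684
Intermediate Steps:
(-21*7 - 175)² = (-147 - 175)² = (-322)² = 103684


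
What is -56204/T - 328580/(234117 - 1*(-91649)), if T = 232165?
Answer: -6756723426/5402247385 ≈ -1.2507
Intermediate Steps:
-56204/T - 328580/(234117 - 1*(-91649)) = -56204/232165 - 328580/(234117 - 1*(-91649)) = -56204*1/232165 - 328580/(234117 + 91649) = -56204/232165 - 328580/325766 = -56204/232165 - 328580*1/325766 = -56204/232165 - 23470/23269 = -6756723426/5402247385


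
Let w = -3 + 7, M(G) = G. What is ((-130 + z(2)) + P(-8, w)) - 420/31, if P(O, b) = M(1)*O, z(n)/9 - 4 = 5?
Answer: -2187/31 ≈ -70.548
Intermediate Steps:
z(n) = 81 (z(n) = 36 + 9*5 = 36 + 45 = 81)
w = 4
P(O, b) = O (P(O, b) = 1*O = O)
((-130 + z(2)) + P(-8, w)) - 420/31 = ((-130 + 81) - 8) - 420/31 = (-49 - 8) - 420*1/31 = -57 - 420/31 = -2187/31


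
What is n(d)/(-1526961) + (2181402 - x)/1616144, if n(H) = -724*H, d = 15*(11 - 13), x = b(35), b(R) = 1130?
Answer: 68626826369/51412267883 ≈ 1.3348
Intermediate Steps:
x = 1130
d = -30 (d = 15*(-2) = -30)
n(d)/(-1526961) + (2181402 - x)/1616144 = -724*(-30)/(-1526961) + (2181402 - 1*1130)/1616144 = 21720*(-1/1526961) + (2181402 - 1130)*(1/1616144) = -7240/508987 + 2180272*(1/1616144) = -7240/508987 + 136267/101009 = 68626826369/51412267883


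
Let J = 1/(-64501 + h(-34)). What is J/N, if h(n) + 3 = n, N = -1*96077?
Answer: 1/6200617426 ≈ 1.6127e-10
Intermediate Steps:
N = -96077
h(n) = -3 + n
J = -1/64538 (J = 1/(-64501 + (-3 - 34)) = 1/(-64501 - 37) = 1/(-64538) = -1/64538 ≈ -1.5495e-5)
J/N = -1/64538/(-96077) = -1/64538*(-1/96077) = 1/6200617426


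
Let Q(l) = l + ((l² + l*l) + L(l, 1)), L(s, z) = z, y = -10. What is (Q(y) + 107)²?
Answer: 88804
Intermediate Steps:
Q(l) = 1 + l + 2*l² (Q(l) = l + ((l² + l*l) + 1) = l + ((l² + l²) + 1) = l + (2*l² + 1) = l + (1 + 2*l²) = 1 + l + 2*l²)
(Q(y) + 107)² = ((1 - 10 + 2*(-10)²) + 107)² = ((1 - 10 + 2*100) + 107)² = ((1 - 10 + 200) + 107)² = (191 + 107)² = 298² = 88804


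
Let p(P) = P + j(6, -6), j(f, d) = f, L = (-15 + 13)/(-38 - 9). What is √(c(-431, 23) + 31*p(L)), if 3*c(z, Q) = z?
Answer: √867855/141 ≈ 6.6070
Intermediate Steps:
L = 2/47 (L = -2/(-47) = -2*(-1/47) = 2/47 ≈ 0.042553)
c(z, Q) = z/3
p(P) = 6 + P (p(P) = P + 6 = 6 + P)
√(c(-431, 23) + 31*p(L)) = √((⅓)*(-431) + 31*(6 + 2/47)) = √(-431/3 + 31*(284/47)) = √(-431/3 + 8804/47) = √(6155/141) = √867855/141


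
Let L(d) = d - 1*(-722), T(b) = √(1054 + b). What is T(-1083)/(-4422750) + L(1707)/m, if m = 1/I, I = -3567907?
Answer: -8666446103 - I*√29/4422750 ≈ -8.6664e+9 - 1.2176e-6*I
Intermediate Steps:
L(d) = 722 + d (L(d) = d + 722 = 722 + d)
m = -1/3567907 (m = 1/(-3567907) = -1/3567907 ≈ -2.8028e-7)
T(-1083)/(-4422750) + L(1707)/m = √(1054 - 1083)/(-4422750) + (722 + 1707)/(-1/3567907) = √(-29)*(-1/4422750) + 2429*(-3567907) = (I*√29)*(-1/4422750) - 8666446103 = -I*√29/4422750 - 8666446103 = -8666446103 - I*√29/4422750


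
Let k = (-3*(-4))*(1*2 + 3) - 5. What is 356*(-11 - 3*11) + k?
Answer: -15609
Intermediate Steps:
k = 55 (k = 12*(2 + 3) - 5 = 12*5 - 5 = 60 - 5 = 55)
356*(-11 - 3*11) + k = 356*(-11 - 3*11) + 55 = 356*(-11 - 33) + 55 = 356*(-44) + 55 = -15664 + 55 = -15609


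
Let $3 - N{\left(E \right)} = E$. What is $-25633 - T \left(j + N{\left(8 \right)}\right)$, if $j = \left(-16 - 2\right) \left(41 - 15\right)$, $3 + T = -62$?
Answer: $-56378$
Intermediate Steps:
$N{\left(E \right)} = 3 - E$
$T = -65$ ($T = -3 - 62 = -65$)
$j = -468$ ($j = \left(-18\right) 26 = -468$)
$-25633 - T \left(j + N{\left(8 \right)}\right) = -25633 - - 65 \left(-468 + \left(3 - 8\right)\right) = -25633 - - 65 \left(-468 - 5\right) = -25633 - \left(-65\right) \left(-473\right) = -25633 - 30745 = -56378$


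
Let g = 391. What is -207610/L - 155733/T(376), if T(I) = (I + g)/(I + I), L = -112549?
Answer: -13180591012714/86325083 ≈ -1.5269e+5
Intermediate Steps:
T(I) = (391 + I)/(2*I) (T(I) = (I + 391)/(I + I) = (391 + I)/((2*I)) = (391 + I)*(1/(2*I)) = (391 + I)/(2*I))
-207610/L - 155733/T(376) = -207610/(-112549) - 155733*752/(391 + 376) = -207610*(-1/112549) - 155733/((½)*(1/376)*767) = 207610/112549 - 155733/767/752 = 207610/112549 - 155733*752/767 = 207610/112549 - 117111216/767 = -13180591012714/86325083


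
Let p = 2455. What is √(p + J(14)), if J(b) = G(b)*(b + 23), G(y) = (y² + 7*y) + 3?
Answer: 2*√3361 ≈ 115.95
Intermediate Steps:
G(y) = 3 + y² + 7*y
J(b) = (23 + b)*(3 + b² + 7*b) (J(b) = (3 + b² + 7*b)*(b + 23) = (3 + b² + 7*b)*(23 + b) = (23 + b)*(3 + b² + 7*b))
√(p + J(14)) = √(2455 + (23 + 14)*(3 + 14² + 7*14)) = √(2455 + 37*(3 + 196 + 98)) = √(2455 + 37*297) = √(2455 + 10989) = √13444 = 2*√3361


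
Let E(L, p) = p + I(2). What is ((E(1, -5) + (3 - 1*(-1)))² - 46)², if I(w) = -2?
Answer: 1369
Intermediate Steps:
E(L, p) = -2 + p (E(L, p) = p - 2 = -2 + p)
((E(1, -5) + (3 - 1*(-1)))² - 46)² = (((-2 - 5) + (3 - 1*(-1)))² - 46)² = ((-7 + (3 + 1))² - 46)² = ((-7 + 4)² - 46)² = ((-3)² - 46)² = (9 - 46)² = (-37)² = 1369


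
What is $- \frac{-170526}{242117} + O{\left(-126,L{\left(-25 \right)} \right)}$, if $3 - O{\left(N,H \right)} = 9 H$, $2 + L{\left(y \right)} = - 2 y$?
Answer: $- \frac{103697667}{242117} \approx -428.3$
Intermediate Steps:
$L{\left(y \right)} = -2 - 2 y$
$O{\left(N,H \right)} = 3 - 9 H$
$- \frac{-170526}{242117} + O{\left(-126,L{\left(-25 \right)} \right)} = - \frac{-170526}{242117} + \left(3 - 9 \left(-2 - -50\right)\right) = - \frac{-170526}{242117} + \left(3 - 9 \left(-2 + 50\right)\right) = \left(-1\right) \left(- \frac{170526}{242117}\right) + \left(3 - 432\right) = \frac{170526}{242117} + \left(3 - 432\right) = \frac{170526}{242117} - 429 = - \frac{103697667}{242117}$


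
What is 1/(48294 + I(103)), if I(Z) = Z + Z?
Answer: 1/48500 ≈ 2.0619e-5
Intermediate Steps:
I(Z) = 2*Z
1/(48294 + I(103)) = 1/(48294 + 2*103) = 1/(48294 + 206) = 1/48500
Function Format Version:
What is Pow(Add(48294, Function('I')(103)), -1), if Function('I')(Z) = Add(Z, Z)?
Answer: Rational(1, 48500) ≈ 2.0619e-5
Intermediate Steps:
Function('I')(Z) = Mul(2, Z)
Pow(Add(48294, Function('I')(103)), -1) = Pow(Add(48294, Mul(2, 103)), -1) = Pow(Add(48294, 206), -1) = Pow(48500, -1) = Rational(1, 48500)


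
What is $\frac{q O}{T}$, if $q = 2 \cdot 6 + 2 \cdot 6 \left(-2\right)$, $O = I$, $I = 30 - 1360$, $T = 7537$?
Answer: $\frac{15960}{7537} \approx 2.1176$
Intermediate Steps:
$I = -1330$ ($I = 30 - 1360 = -1330$)
$O = -1330$
$q = -12$ ($q = 12 + 12 \left(-2\right) = 12 - 24 = -12$)
$\frac{q O}{T} = \frac{\left(-12\right) \left(-1330\right)}{7537} = 15960 \cdot \frac{1}{7537} = \frac{15960}{7537}$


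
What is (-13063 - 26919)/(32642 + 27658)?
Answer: -19991/30150 ≈ -0.66305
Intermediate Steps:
(-13063 - 26919)/(32642 + 27658) = -39982/60300 = -39982*1/60300 = -19991/30150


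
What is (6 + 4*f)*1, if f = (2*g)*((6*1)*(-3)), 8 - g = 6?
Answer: -282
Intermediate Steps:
g = 2 (g = 8 - 1*6 = 8 - 6 = 2)
f = -72 (f = (2*2)*((6*1)*(-3)) = 4*(6*(-3)) = 4*(-18) = -72)
(6 + 4*f)*1 = (6 + 4*(-72))*1 = (6 - 288)*1 = -282*1 = -282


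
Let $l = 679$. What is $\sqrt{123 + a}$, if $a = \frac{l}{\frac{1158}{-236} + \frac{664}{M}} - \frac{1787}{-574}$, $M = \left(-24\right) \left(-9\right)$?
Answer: $\frac{i \sqrt{2745121155246610}}{3351586} \approx 15.633 i$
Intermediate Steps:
$M = 216$
$a = - \frac{1231296463}{3351586}$ ($a = \frac{679}{\frac{1158}{-236} + \frac{664}{216}} - \frac{1787}{-574} = \frac{679}{1158 \left(- \frac{1}{236}\right) + 664 \cdot \frac{1}{216}} - - \frac{1787}{574} = \frac{679}{- \frac{579}{118} + \frac{83}{27}} + \frac{1787}{574} = \frac{679}{- \frac{5839}{3186}} + \frac{1787}{574} = 679 \left(- \frac{3186}{5839}\right) + \frac{1787}{574} = - \frac{2163294}{5839} + \frac{1787}{574} = - \frac{1231296463}{3351586} \approx -367.38$)
$\sqrt{123 + a} = \sqrt{123 - \frac{1231296463}{3351586}} = \sqrt{- \frac{819051385}{3351586}} = \frac{i \sqrt{2745121155246610}}{3351586}$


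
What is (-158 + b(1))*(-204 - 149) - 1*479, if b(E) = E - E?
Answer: 55295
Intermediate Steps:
b(E) = 0
(-158 + b(1))*(-204 - 149) - 1*479 = (-158 + 0)*(-204 - 149) - 1*479 = -158*(-353) - 479 = 55774 - 479 = 55295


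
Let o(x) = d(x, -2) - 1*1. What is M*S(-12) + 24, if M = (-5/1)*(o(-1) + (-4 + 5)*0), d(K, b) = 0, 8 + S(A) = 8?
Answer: 24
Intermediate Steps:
S(A) = 0 (S(A) = -8 + 8 = 0)
o(x) = -1 (o(x) = 0 - 1*1 = 0 - 1 = -1)
M = 5 (M = (-5/1)*(-1 + (-4 + 5)*0) = (-5*1)*(-1 + 1*0) = -5*(-1 + 0) = -5*(-1) = 5)
M*S(-12) + 24 = 5*0 + 24 = 0 + 24 = 24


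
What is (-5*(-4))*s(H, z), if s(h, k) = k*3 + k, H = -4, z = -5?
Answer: -400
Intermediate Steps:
s(h, k) = 4*k (s(h, k) = 3*k + k = 4*k)
(-5*(-4))*s(H, z) = (-5*(-4))*(4*(-5)) = 20*(-20) = -400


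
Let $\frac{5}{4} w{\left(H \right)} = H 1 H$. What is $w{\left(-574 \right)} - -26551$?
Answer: $\frac{1450659}{5} \approx 2.9013 \cdot 10^{5}$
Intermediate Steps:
$w{\left(H \right)} = \frac{4 H^{2}}{5}$ ($w{\left(H \right)} = \frac{4 H 1 H}{5} = \frac{4 H H}{5} = \frac{4 H^{2}}{5}$)
$w{\left(-574 \right)} - -26551 = \frac{4 \left(-574\right)^{2}}{5} - -26551 = \frac{4}{5} \cdot 329476 + 26551 = \frac{1317904}{5} + 26551 = \frac{1450659}{5}$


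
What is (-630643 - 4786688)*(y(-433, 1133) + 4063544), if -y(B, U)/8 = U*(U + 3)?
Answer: 33767090895960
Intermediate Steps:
y(B, U) = -8*U*(3 + U) (y(B, U) = -8*U*(U + 3) = -8*U*(3 + U))
(-630643 - 4786688)*(y(-433, 1133) + 4063544) = (-630643 - 4786688)*(-8*1133*(3 + 1133) + 4063544) = -5417331*(-8*1133*1136 + 4063544) = -5417331*(-10296704 + 4063544) = -5417331*(-6233160) = 33767090895960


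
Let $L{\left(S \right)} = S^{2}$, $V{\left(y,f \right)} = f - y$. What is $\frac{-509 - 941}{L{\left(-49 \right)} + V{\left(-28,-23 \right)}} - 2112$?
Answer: $- \frac{2541461}{1203} \approx -2112.6$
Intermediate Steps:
$\frac{-509 - 941}{L{\left(-49 \right)} + V{\left(-28,-23 \right)}} - 2112 = \frac{-509 - 941}{\left(-49\right)^{2} - -5} - 2112 = - \frac{1450}{2401 + \left(-23 + 28\right)} - 2112 = - \frac{1450}{2401 + 5} - 2112 = - \frac{1450}{2406} - 2112 = \left(-1450\right) \frac{1}{2406} - 2112 = - \frac{725}{1203} - 2112 = - \frac{2541461}{1203}$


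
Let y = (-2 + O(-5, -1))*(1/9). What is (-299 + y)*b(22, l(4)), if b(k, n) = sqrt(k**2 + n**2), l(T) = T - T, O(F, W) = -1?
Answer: -19756/3 ≈ -6585.3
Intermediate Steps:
l(T) = 0
y = -1/3 (y = (-2 - 1)*(1/9) = -3/9 = -3*1/9 = -1/3 ≈ -0.33333)
(-299 + y)*b(22, l(4)) = (-299 - 1/3)*sqrt(22**2 + 0**2) = -898*sqrt(484 + 0)/3 = -898*sqrt(484)/3 = -898/3*22 = -19756/3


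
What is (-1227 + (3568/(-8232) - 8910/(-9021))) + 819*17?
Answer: 39285716296/3094203 ≈ 12697.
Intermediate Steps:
(-1227 + (3568/(-8232) - 8910/(-9021))) + 819*17 = (-1227 + (3568*(-1/8232) - 8910*(-1/9021))) + 13923 = (-1227 + (-446/1029 + 2970/3007)) + 13923 = (-1227 + 1715008/3094203) + 13923 = -3794872073/3094203 + 13923 = 39285716296/3094203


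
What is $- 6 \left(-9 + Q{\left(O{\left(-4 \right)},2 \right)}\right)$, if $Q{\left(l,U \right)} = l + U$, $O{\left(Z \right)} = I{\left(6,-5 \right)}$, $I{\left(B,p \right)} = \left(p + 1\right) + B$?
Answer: $30$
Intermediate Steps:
$I{\left(B,p \right)} = 1 + B + p$ ($I{\left(B,p \right)} = \left(1 + p\right) + B = 1 + B + p$)
$O{\left(Z \right)} = 2$ ($O{\left(Z \right)} = 1 + 6 - 5 = 2$)
$Q{\left(l,U \right)} = U + l$
$- 6 \left(-9 + Q{\left(O{\left(-4 \right)},2 \right)}\right) = - 6 \left(-9 + \left(2 + 2\right)\right) = - 6 \left(-9 + 4\right) = \left(-6\right) \left(-5\right) = 30$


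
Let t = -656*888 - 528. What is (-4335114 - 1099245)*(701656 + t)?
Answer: -644514977400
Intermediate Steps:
t = -583056 (t = -582528 - 528 = -583056)
(-4335114 - 1099245)*(701656 + t) = (-4335114 - 1099245)*(701656 - 583056) = -5434359*118600 = -644514977400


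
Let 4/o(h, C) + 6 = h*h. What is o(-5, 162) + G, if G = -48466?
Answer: -920850/19 ≈ -48466.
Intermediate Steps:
o(h, C) = 4/(-6 + h**2) (o(h, C) = 4/(-6 + h*h) = 4/(-6 + h**2))
o(-5, 162) + G = 4/(-6 + (-5)**2) - 48466 = 4/(-6 + 25) - 48466 = 4/19 - 48466 = -920850/19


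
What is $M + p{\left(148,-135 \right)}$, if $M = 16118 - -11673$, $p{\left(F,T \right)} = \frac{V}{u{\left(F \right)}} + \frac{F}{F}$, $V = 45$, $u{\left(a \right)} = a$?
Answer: $\frac{4113261}{148} \approx 27792.0$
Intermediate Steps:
$p{\left(F,T \right)} = 1 + \frac{45}{F}$ ($p{\left(F,T \right)} = \frac{45}{F} + \frac{F}{F} = \frac{45}{F} + 1 = 1 + \frac{45}{F}$)
$M = 27791$ ($M = 16118 + 11673 = 27791$)
$M + p{\left(148,-135 \right)} = 27791 + \frac{45 + 148}{148} = 27791 + \frac{1}{148} \cdot 193 = 27791 + \frac{193}{148} = \frac{4113261}{148}$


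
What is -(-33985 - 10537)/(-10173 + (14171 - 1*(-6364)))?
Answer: 22261/5181 ≈ 4.2967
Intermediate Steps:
-(-33985 - 10537)/(-10173 + (14171 - 1*(-6364))) = -(-44522)/(-10173 + (14171 + 6364)) = -(-44522)/(-10173 + 20535) = -(-44522)/10362 = -1*(-22261/5181) = 22261/5181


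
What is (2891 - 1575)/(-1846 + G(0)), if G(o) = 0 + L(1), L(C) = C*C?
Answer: -1316/1845 ≈ -0.71328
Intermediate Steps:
L(C) = C**2
G(o) = 1 (G(o) = 0 + 1**2 = 0 + 1 = 1)
(2891 - 1575)/(-1846 + G(0)) = (2891 - 1575)/(-1846 + 1) = 1316/(-1845) = 1316*(-1/1845) = -1316/1845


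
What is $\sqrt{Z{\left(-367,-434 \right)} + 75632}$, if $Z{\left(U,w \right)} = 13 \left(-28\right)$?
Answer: $2 \sqrt{18817} \approx 274.35$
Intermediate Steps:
$Z{\left(U,w \right)} = -364$
$\sqrt{Z{\left(-367,-434 \right)} + 75632} = \sqrt{-364 + 75632} = \sqrt{75268} = 2 \sqrt{18817}$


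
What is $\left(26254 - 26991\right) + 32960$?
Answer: $32223$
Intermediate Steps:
$\left(26254 - 26991\right) + 32960 = -737 + 32960 = 32223$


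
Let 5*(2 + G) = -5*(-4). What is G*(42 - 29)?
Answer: 26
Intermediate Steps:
G = 2 (G = -2 + (-5*(-4))/5 = -2 + (⅕)*20 = -2 + 4 = 2)
G*(42 - 29) = 2*(42 - 29) = 2*13 = 26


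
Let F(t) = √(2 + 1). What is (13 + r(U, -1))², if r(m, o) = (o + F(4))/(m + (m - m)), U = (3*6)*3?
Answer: (701 + √3)²/2916 ≈ 169.35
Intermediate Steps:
F(t) = √3
U = 54 (U = 18*3 = 54)
r(m, o) = (o + √3)/m (r(m, o) = (o + √3)/(m + (m - m)) = (o + √3)/(m + 0) = (o + √3)/m)
(13 + r(U, -1))² = (13 + (-1 + √3)/54)² = (13 + (-1/54 + √3/54))² = (701/54 + √3/54)²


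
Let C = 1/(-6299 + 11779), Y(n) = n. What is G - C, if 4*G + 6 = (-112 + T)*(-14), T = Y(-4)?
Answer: 2216659/5480 ≈ 404.50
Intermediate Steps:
T = -4
C = 1/5480 ≈ 0.00018248
G = 809/2 (G = -3/2 + ((-112 - 4)*(-14))/4 = -3/2 + (-116*(-14))/4 = -3/2 + (1/4)*1624 = -3/2 + 406 = 809/2 ≈ 404.50)
G - C = 809/2 - 1*1/5480 = 809/2 - 1/5480 = 2216659/5480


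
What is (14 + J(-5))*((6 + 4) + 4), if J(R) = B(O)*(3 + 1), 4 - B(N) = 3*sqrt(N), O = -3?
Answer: 420 - 168*I*sqrt(3) ≈ 420.0 - 290.98*I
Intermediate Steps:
B(N) = 4 - 3*sqrt(N)
J(R) = 16 - 12*I*sqrt(3) (J(R) = (4 - 3*I*sqrt(3))*(3 + 1) = (4 - 3*I*sqrt(3))*4 = 16 - 12*I*sqrt(3))
(14 + J(-5))*((6 + 4) + 4) = (14 + (16 - 12*I*sqrt(3)))*((6 + 4) + 4) = (30 - 12*I*sqrt(3))*(10 + 4) = (30 - 12*I*sqrt(3))*14 = 420 - 168*I*sqrt(3)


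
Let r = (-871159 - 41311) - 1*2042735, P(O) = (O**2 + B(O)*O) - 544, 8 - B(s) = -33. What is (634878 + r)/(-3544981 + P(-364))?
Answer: 2320327/3427953 ≈ 0.67688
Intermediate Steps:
B(s) = 41 (B(s) = 8 - 1*(-33) = 8 + 33 = 41)
P(O) = -544 + O**2 + 41*O (P(O) = (O**2 + 41*O) - 544 = -544 + O**2 + 41*O)
r = -2955205 (r = -912470 - 2042735 = -2955205)
(634878 + r)/(-3544981 + P(-364)) = (634878 - 2955205)/(-3544981 + (-544 + (-364)**2 + 41*(-364))) = -2320327/(-3544981 + (-544 + 132496 - 14924)) = -2320327/(-3544981 + 117028) = -2320327/(-3427953) = -2320327*(-1/3427953) = 2320327/3427953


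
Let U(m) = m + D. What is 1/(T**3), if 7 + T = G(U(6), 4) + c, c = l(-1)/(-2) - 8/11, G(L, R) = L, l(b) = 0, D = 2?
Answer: 1331/27 ≈ 49.296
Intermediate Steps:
U(m) = 2 + m (U(m) = m + 2 = 2 + m)
c = -8/11 (c = 0/(-2) - 8/11 = 0*(-1/2) - 8*1/11 = 0 - 8/11 = -8/11 ≈ -0.72727)
T = 3/11 (T = -7 + ((2 + 6) - 8/11) = -7 + (8 - 8/11) = -7 + 80/11 = 3/11 ≈ 0.27273)
1/(T**3) = 1/((3/11)**3) = 1/(27/1331) = 1331/27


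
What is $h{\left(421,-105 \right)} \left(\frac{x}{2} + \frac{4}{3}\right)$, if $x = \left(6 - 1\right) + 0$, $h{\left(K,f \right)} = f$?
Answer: $- \frac{805}{2} \approx -402.5$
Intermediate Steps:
$x = 5$ ($x = 5 + 0 = 5$)
$h{\left(421,-105 \right)} \left(\frac{x}{2} + \frac{4}{3}\right) = - 105 \left(\frac{5}{2} + \frac{4}{3}\right) = \left(-105\right) \frac{23}{6} = - \frac{805}{2}$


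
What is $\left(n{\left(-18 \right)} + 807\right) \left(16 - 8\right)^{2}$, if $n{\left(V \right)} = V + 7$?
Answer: $50944$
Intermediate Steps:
$n{\left(V \right)} = 7 + V$
$\left(n{\left(-18 \right)} + 807\right) \left(16 - 8\right)^{2} = \left(\left(7 - 18\right) + 807\right) \left(16 - 8\right)^{2} = \left(-11 + 807\right) 8^{2} = 796 \cdot 64 = 50944$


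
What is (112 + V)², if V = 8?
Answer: 14400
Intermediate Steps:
(112 + V)² = (112 + 8)² = 120² = 14400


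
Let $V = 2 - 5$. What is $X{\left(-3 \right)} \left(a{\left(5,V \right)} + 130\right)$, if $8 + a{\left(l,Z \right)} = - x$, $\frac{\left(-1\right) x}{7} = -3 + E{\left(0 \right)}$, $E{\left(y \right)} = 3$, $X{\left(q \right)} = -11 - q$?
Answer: $-976$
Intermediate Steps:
$x = 0$ ($x = - 7 \left(-3 + 3\right) = \left(-7\right) 0 = 0$)
$V = -3$
$a{\left(l,Z \right)} = -8$ ($a{\left(l,Z \right)} = -8 - 0 = -8 + 0 = -8$)
$X{\left(-3 \right)} \left(a{\left(5,V \right)} + 130\right) = \left(-11 - -3\right) \left(-8 + 130\right) = \left(-11 + 3\right) 122 = \left(-8\right) 122 = -976$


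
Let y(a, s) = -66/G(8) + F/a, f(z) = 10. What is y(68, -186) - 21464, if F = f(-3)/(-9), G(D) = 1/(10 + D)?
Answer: -6931517/306 ≈ -22652.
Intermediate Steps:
F = -10/9 (F = 10/(-9) = 10*(-⅑) = -10/9 ≈ -1.1111)
y(a, s) = -1188 - 10/(9*a) (y(a, s) = -66/(1/(10 + 8)) - 10/(9*a) = -66/(1/18) - 10/(9*a) = -66/1/18 - 10/(9*a) = -66*18 - 10/(9*a) = -1188 - 10/(9*a))
y(68, -186) - 21464 = (-1188 - 10/9/68) - 21464 = (-1188 - 10/9*1/68) - 21464 = (-1188 - 5/306) - 21464 = -363533/306 - 21464 = -6931517/306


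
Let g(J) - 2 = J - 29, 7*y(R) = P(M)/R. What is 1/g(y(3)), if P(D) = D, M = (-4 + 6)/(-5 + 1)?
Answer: -42/1135 ≈ -0.037004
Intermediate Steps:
M = -½ (M = 2/(-4) = 2*(-¼) = -½ ≈ -0.50000)
y(R) = -1/(14*R) (y(R) = (-1/(2*R))/7 = -1/(14*R))
g(J) = -27 + J (g(J) = 2 + (J - 29) = 2 + (-29 + J) = -27 + J)
1/g(y(3)) = 1/(-27 - 1/14/3) = 1/(-27 - 1/14*⅓) = 1/(-27 - 1/42) = 1/(-1135/42) = -42/1135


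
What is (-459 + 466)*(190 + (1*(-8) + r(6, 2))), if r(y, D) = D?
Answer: 1288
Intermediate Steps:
(-459 + 466)*(190 + (1*(-8) + r(6, 2))) = (-459 + 466)*(190 + (1*(-8) + 2)) = 7*(190 + (-8 + 2)) = 7*(190 - 6) = 7*184 = 1288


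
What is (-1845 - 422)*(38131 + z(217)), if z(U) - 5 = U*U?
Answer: -193205075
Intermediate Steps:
z(U) = 5 + U² (z(U) = 5 + U*U = 5 + U²)
(-1845 - 422)*(38131 + z(217)) = (-1845 - 422)*(38131 + (5 + 217²)) = -2267*(38131 + (5 + 47089)) = -2267*(38131 + 47094) = -2267*85225 = -193205075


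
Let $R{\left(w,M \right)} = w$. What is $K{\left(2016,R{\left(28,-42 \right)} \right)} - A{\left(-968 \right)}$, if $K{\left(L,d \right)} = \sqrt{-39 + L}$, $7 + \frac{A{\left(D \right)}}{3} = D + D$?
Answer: $5829 + \sqrt{1977} \approx 5873.5$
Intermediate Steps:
$A{\left(D \right)} = -21 + 6 D$ ($A{\left(D \right)} = -21 + 3 \left(D + D\right) = -21 + 3 \cdot 2 D = -21 + 6 D$)
$K{\left(2016,R{\left(28,-42 \right)} \right)} - A{\left(-968 \right)} = \sqrt{-39 + 2016} - \left(-21 + 6 \left(-968\right)\right) = \sqrt{1977} - \left(-21 - 5808\right) = \sqrt{1977} - -5829 = \sqrt{1977} + 5829 = 5829 + \sqrt{1977}$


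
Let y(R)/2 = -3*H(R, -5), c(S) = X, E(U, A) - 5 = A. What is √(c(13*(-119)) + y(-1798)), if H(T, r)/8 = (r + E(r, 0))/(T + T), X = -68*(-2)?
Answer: 2*√34 ≈ 11.662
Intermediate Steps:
E(U, A) = 5 + A
X = 136
H(T, r) = 4*(5 + r)/T (H(T, r) = 8*((r + (5 + 0))/(T + T)) = 8*((r + 5)/((2*T))) = 8*((5 + r)*(1/(2*T))) = 8*((5 + r)/(2*T)) = 4*(5 + r)/T)
c(S) = 136
y(R) = 0 (y(R) = 2*(-12*(5 - 5)/R) = 2*(-12*0/R) = 2*(-3*0) = 2*0 = 0)
√(c(13*(-119)) + y(-1798)) = √(136 + 0) = √136 = 2*√34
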